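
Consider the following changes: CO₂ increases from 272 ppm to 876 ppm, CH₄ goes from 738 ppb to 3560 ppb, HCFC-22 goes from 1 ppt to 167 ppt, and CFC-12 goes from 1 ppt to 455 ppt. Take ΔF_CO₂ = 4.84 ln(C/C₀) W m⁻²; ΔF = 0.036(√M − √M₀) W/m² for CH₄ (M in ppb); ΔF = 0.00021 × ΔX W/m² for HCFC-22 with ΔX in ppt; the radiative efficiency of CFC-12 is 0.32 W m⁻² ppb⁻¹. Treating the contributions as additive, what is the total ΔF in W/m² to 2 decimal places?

CO₂: 4.84 × ln(876/272) = 4.84 × ln(3.22059) = 4.84 × 1.16956 = 5.6607 W/m².
CH₄: 0.036 × (√3560 − √738) = 0.036 × (59.6657 − 27.1662) = 0.036 × 32.4995 = 1.1700 W/m².
HCFC-22: ΔF = 0.00021 × (167 − 1) = 0.00021 × 166 = 0.0349 W/m².
CFC-12: Δ = 455 − 1 = 454 ppt = 0.454 ppb; ΔF = 0.32 × 0.454 = 0.1453 W/m².
Total ΔF = 5.6607 + 1.1700 + 0.0349 + 0.1453 = 7.0109 W/m².

ΔF = 7.01 W/m²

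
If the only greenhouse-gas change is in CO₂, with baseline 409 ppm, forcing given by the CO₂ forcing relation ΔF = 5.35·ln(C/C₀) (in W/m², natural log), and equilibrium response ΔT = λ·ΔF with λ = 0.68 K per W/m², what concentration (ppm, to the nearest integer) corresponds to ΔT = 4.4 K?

C ≈ 1371 ppm

Required forcing: ΔF = ΔT/λ = 4.4/0.68 = 6.4706 W/m².
Then ln(C/409) = ΔF/5.35 = 6.4706/5.35 = 1.20946.
So C = 409 × e^1.20946 = 409 × 3.35167 = 1370.83 ppm.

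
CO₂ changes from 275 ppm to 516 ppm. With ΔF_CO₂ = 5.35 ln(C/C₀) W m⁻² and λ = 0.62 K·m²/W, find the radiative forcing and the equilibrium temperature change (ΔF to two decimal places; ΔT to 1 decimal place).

ΔF = 3.37 W/m²; ΔT = 2.1 K

CO₂: 5.35 × ln(516/275) = 5.35 × ln(1.87636) = 5.35 × 0.62933 = 3.3669 W/m².
ΔT = λ ΔF = 0.62 × 3.37 = 2.0894 K.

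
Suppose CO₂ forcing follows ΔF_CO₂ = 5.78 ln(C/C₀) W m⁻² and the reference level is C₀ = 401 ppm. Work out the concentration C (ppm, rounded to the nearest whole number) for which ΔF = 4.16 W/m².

Set 5.78 ln(C/401) = 4.16, so ln(C/401) = 4.16/5.78 = 0.71972.
Then C/401 = e^0.71972 = 2.05386, giving C = 401 × 2.05386 = 823.60 ppm.

C ≈ 824 ppm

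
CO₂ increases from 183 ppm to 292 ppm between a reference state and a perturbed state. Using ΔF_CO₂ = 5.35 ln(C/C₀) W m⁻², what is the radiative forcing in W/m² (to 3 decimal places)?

ΔF = 2.500 W/m²

CO₂: 5.35 × ln(292/183) = 5.35 × ln(1.59563) = 5.35 × 0.46727 = 2.4999 W/m².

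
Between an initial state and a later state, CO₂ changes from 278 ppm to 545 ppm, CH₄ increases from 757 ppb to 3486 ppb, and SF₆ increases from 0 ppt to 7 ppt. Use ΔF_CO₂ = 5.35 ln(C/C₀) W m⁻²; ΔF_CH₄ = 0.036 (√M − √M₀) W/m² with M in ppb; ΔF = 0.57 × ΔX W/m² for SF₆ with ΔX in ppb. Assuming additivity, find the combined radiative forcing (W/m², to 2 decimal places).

CO₂: 5.35 × ln(545/278) = 5.35 × ln(1.96043) = 5.35 × 0.67316 = 3.6014 W/m².
CH₄: 0.036 × (√3486 − √757) = 0.036 × (59.0424 − 27.5136) = 0.036 × 31.5288 = 1.1350 W/m².
SF₆: Δ = 7 − 0 = 7 ppt = 0.007 ppb; ΔF = 0.57 × 0.007 = 0.0040 W/m².
Total ΔF = 3.6014 + 1.1350 + 0.0040 = 4.7404 W/m².

ΔF = 4.74 W/m²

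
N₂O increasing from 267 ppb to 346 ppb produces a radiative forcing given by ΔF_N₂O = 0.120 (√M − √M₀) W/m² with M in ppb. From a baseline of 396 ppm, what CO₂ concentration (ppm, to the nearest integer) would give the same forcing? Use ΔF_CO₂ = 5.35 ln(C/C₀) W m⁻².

N₂O forcing: 0.120 × (√346 − √267) = 0.120 × (18.6011 − 16.3401) = 0.120 × 2.2610 = 0.27132 W/m².
Set 5.35 ln(C/396) = 0.27132: ln(C/396) = 0.27132/5.35 = 0.05071, so C = 396 × e^0.05071 = 396 × 1.05202 = 416.60 ppm.

C ≈ 417 ppm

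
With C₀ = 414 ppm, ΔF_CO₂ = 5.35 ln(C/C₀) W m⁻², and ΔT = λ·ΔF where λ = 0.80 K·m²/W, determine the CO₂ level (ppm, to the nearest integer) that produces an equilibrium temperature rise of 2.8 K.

Required forcing: ΔF = ΔT/λ = 2.8/0.80 = 3.5000 W/m².
Then ln(C/414) = ΔF/5.35 = 3.5000/5.35 = 0.65421.
So C = 414 × e^0.65421 = 414 × 1.92362 = 796.38 ppm.

C ≈ 796 ppm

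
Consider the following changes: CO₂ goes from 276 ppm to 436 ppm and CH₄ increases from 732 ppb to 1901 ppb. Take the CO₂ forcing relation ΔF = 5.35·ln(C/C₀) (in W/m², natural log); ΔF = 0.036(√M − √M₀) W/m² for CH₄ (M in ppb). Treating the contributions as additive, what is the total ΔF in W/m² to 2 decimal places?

ΔF = 3.04 W/m²

CO₂: 5.35 × ln(436/276) = 5.35 × ln(1.57971) = 5.35 × 0.45724 = 2.4462 W/m².
CH₄: 0.036 × (√1901 − √732) = 0.036 × (43.6005 − 27.0555) = 0.036 × 16.5450 = 0.5956 W/m².
Total ΔF = 2.4462 + 0.5956 = 3.0418 W/m².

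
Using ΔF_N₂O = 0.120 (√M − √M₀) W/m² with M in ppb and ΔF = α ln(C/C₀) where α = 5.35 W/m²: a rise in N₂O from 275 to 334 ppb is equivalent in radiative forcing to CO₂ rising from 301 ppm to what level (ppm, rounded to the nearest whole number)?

N₂O forcing: 0.120 × (√334 − √275) = 0.120 × (18.2757 − 16.5831) = 0.120 × 1.6926 = 0.20311 W/m².
Set 5.35 ln(C/301) = 0.20311: ln(C/301) = 0.20311/5.35 = 0.03796, so C = 301 × e^0.03796 = 301 × 1.03869 = 312.65 ppm.

C ≈ 313 ppm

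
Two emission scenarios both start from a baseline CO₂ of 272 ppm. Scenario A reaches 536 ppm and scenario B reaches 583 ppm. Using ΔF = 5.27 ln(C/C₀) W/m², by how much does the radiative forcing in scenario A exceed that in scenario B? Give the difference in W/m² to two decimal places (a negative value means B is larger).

ΔF_A = 5.27 ln(536/272) = 5.27 × 0.67833 = 3.5748 W/m².
ΔF_B = 5.27 ln(583/272) = 5.27 × 0.76239 = 4.0178 W/m².
Difference: 3.5748 − 4.0178 = -0.4430 W/m².

ΔF_A − ΔF_B = -0.44 W/m²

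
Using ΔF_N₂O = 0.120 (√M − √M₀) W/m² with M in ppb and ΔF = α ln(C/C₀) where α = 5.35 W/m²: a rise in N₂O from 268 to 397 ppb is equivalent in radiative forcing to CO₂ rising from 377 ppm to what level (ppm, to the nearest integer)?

C ≈ 408 ppm

N₂O forcing: 0.120 × (√397 − √268) = 0.120 × (19.9249 − 16.3707) = 0.120 × 3.5542 = 0.42650 W/m².
Set 5.35 ln(C/377) = 0.42650: ln(C/377) = 0.42650/5.35 = 0.07972, so C = 377 × e^0.07972 = 377 × 1.08298 = 408.28 ppm.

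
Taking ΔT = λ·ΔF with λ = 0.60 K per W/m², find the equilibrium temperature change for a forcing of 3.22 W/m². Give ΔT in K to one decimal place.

ΔT = 1.9 K

ΔT = λ ΔF = 0.60 × 3.22 = 1.9320 K.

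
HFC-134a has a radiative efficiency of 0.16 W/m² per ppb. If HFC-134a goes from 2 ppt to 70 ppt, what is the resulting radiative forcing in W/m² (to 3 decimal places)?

HFC-134a: Δ = 70 − 2 = 68 ppt = 0.068 ppb; ΔF = 0.16 × 0.068 = 0.0109 W/m².

ΔF = 0.011 W/m²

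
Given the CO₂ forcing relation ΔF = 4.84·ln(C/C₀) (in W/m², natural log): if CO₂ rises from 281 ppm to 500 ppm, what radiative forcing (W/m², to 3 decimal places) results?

ΔF = 2.789 W/m²

CO₂: 4.84 × ln(500/281) = 4.84 × ln(1.77936) = 4.84 × 0.57625 = 2.7891 W/m².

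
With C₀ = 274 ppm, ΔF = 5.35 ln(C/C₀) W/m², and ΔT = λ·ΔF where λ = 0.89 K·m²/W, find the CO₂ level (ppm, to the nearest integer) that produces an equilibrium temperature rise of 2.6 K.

C ≈ 473 ppm

Required forcing: ΔF = ΔT/λ = 2.6/0.89 = 2.9213 W/m².
Then ln(C/274) = ΔF/5.35 = 2.9213/5.35 = 0.54604.
So C = 274 × e^0.54604 = 274 × 1.72640 = 473.03 ppm.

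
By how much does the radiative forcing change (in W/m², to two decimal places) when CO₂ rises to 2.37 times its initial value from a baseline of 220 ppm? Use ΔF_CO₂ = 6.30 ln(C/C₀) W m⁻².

Because the forcing depends only on the ratio C/C₀, the initial concentration does not enter.
ΔF = 6.30 × ln(2.37) = 6.30 × 0.86289 = 5.4362 W/m².

ΔF = 5.44 W/m²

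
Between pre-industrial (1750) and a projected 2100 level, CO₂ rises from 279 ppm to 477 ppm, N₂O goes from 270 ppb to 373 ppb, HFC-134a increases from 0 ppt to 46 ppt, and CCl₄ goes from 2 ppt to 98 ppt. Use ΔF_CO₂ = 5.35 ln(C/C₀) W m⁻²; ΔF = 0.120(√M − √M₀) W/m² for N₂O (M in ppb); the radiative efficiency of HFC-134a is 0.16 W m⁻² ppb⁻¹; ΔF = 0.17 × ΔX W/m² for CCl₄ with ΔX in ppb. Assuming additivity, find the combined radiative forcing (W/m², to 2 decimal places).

ΔF = 3.24 W/m²

CO₂: 5.35 × ln(477/279) = 5.35 × ln(1.70968) = 5.35 × 0.53631 = 2.8693 W/m².
N₂O: 0.120 × (√373 − √270) = 0.120 × (19.3132 − 16.4317) = 0.120 × 2.8815 = 0.3458 W/m².
HFC-134a: Δ = 46 − 0 = 46 ppt = 0.046 ppb; ΔF = 0.16 × 0.046 = 0.0074 W/m².
CCl₄: Δ = 98 − 2 = 96 ppt = 0.096 ppb; ΔF = 0.17 × 0.096 = 0.0163 W/m².
Total ΔF = 2.8693 + 0.3458 + 0.0074 + 0.0163 = 3.2388 W/m².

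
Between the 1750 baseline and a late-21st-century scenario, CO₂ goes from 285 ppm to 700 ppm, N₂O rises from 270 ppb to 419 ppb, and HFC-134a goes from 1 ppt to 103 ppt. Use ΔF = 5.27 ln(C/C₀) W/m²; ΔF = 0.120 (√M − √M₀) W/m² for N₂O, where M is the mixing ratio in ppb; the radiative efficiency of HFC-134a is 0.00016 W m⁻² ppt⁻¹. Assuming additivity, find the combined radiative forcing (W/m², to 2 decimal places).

ΔF = 5.24 W/m²

CO₂: 5.27 × ln(700/285) = 5.27 × ln(2.45614) = 5.27 × 0.89859 = 4.7356 W/m².
N₂O: 0.120 × (√419 − √270) = 0.120 × (20.4695 − 16.4317) = 0.120 × 4.0378 = 0.4845 W/m².
HFC-134a: ΔF = 0.00016 × (103 − 1) = 0.00016 × 102 = 0.0163 W/m².
Total ΔF = 4.7356 + 0.4845 + 0.0163 = 5.2364 W/m².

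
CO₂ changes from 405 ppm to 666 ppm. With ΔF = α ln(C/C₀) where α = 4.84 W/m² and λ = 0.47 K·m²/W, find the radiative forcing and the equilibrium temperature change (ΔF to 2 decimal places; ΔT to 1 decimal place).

CO₂: 4.84 × ln(666/405) = 4.84 × ln(1.64444) = 4.84 × 0.49740 = 2.4074 W/m².
ΔT = λ ΔF = 0.47 × 2.41 = 1.1327 K.

ΔF = 2.41 W/m²; ΔT = 1.1 K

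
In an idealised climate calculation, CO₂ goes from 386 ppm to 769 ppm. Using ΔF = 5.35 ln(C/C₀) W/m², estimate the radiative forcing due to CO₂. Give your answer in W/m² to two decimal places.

CO₂ absorption bands are partially saturated, so forcing scales with the logarithm of the concentration ratio.
CO₂: 5.35 × ln(769/386) = 5.35 × ln(1.99223) = 5.35 × 0.68925 = 3.6875 W/m².

ΔF = 3.69 W/m²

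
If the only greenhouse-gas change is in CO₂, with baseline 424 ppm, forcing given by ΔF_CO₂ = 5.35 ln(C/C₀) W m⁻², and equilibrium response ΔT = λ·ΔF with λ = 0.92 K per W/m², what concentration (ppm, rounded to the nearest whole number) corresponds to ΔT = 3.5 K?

Required forcing: ΔF = ΔT/λ = 3.5/0.92 = 3.8043 W/m².
Then ln(C/424) = ΔF/5.35 = 3.8043/5.35 = 0.71108.
So C = 424 × e^0.71108 = 424 × 2.03619 = 863.34 ppm.

C ≈ 863 ppm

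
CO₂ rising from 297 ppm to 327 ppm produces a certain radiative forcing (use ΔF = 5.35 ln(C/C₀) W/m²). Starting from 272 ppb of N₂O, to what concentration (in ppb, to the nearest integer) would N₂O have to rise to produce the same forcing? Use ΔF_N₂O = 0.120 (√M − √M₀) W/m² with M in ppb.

M ≈ 432 ppb

CO₂ forcing: 5.35 × ln(327/297) = 5.35 × 0.096228 = 0.51482 W/m².
Set 0.120(√M − √272) = 0.51482: √M = 0.51482/0.120 + √272 = 4.2902 + 16.4924 = 20.7826.
M = (20.7826)² = 431.92 ppb.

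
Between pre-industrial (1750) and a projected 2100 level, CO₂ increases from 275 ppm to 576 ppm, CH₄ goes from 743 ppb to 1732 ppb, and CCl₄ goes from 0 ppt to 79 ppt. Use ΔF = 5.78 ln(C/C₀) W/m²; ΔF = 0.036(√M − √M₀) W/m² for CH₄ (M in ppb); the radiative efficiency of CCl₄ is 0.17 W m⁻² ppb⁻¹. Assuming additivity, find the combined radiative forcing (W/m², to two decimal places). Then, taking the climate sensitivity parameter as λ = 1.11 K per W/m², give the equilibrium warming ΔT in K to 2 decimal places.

ΔF = 4.80 W/m²; ΔT = 5.33 K

CO₂: 5.78 × ln(576/275) = 5.78 × ln(2.09455) = 5.78 × 0.73934 = 4.2734 W/m².
CH₄: 0.036 × (√1732 − √743) = 0.036 × (41.6173 − 27.2580) = 0.036 × 14.3593 = 0.5169 W/m².
CCl₄: Δ = 79 − 0 = 79 ppt = 0.079 ppb; ΔF = 0.17 × 0.079 = 0.0134 W/m².
Total ΔF = 4.2734 + 0.5169 + 0.0134 = 4.8037 W/m².
ΔT = λ ΔF = 1.11 × 4.80 = 5.3280 K.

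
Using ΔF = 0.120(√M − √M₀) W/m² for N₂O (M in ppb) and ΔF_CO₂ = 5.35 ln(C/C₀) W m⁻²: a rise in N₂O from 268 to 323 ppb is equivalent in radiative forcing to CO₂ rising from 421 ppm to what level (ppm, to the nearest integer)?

C ≈ 436 ppm

N₂O forcing: 0.120 × (√323 − √268) = 0.120 × (17.9722 − 16.3707) = 0.120 × 1.6015 = 0.19218 W/m².
Set 5.35 ln(C/421) = 0.19218: ln(C/421) = 0.19218/5.35 = 0.03592, so C = 421 × e^0.03592 = 421 × 1.03657 = 436.40 ppm.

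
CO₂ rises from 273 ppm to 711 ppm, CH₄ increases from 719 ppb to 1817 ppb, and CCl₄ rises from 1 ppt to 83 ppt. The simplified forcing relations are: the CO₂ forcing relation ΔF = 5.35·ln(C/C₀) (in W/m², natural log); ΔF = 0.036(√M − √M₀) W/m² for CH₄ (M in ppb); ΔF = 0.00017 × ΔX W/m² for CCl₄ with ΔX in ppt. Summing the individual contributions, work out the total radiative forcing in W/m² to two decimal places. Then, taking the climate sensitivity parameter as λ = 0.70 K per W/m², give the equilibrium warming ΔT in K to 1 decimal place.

ΔF = 5.70 W/m²; ΔT = 4.0 K

CO₂: 5.35 × ln(711/273) = 5.35 × ln(2.60440) = 5.35 × 0.95720 = 5.1210 W/m².
CH₄: 0.036 × (√1817 − √719) = 0.036 × (42.6263 − 26.8142) = 0.036 × 15.8121 = 0.5692 W/m².
CCl₄: ΔF = 0.00017 × (83 − 1) = 0.00017 × 82 = 0.0139 W/m².
Total ΔF = 5.1210 + 0.5692 + 0.0139 = 5.7041 W/m².
ΔT = λ ΔF = 0.70 × 5.70 = 3.9900 K.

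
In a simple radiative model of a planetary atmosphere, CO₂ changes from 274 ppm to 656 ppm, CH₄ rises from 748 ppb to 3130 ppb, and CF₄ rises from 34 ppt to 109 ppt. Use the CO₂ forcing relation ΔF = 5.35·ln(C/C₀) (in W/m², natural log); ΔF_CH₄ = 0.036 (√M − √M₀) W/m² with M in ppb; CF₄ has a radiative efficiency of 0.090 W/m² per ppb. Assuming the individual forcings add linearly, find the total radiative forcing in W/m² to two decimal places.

CO₂: 5.35 × ln(656/274) = 5.35 × ln(2.39416) = 5.35 × 0.87303 = 4.6707 W/m².
CH₄: 0.036 × (√3130 − √748) = 0.036 × (55.9464 − 27.3496) = 0.036 × 28.5968 = 1.0295 W/m².
CF₄: Δ = 109 − 34 = 75 ppt = 0.075 ppb; ΔF = 0.090 × 0.075 = 0.0068 W/m².
Total ΔF = 4.6707 + 1.0295 + 0.0068 = 5.7070 W/m².

ΔF = 5.71 W/m²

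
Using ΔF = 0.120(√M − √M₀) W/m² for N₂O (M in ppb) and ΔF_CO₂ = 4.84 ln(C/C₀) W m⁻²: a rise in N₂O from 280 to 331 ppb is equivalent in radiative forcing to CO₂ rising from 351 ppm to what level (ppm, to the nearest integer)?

C ≈ 364 ppm

N₂O forcing: 0.120 × (√331 − √280) = 0.120 × (18.1934 − 16.7332) = 0.120 × 1.4602 = 0.17522 W/m².
Set 4.84 ln(C/351) = 0.17522: ln(C/351) = 0.17522/4.84 = 0.03620, so C = 351 × e^0.03620 = 351 × 1.03686 = 363.94 ppm.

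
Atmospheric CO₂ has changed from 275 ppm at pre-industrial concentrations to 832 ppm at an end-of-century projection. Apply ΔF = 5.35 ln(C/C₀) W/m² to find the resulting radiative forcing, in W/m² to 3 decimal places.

CO₂: 5.35 × ln(832/275) = 5.35 × ln(3.02545) = 5.35 × 1.10706 = 5.9228 W/m².

ΔF = 5.923 W/m²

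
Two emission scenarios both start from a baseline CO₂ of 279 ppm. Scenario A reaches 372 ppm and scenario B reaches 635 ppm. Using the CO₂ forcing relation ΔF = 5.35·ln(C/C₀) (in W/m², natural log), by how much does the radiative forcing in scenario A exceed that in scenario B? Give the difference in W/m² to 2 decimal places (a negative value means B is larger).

ΔF_A − ΔF_B = -2.86 W/m²

ΔF_A = 5.35 ln(372/279) = 5.35 × 0.28768 = 1.5391 W/m².
ΔF_B = 5.35 ln(635/279) = 5.35 × 0.82241 = 4.3999 W/m².
Difference: 1.5391 − 4.3999 = -2.8608 W/m².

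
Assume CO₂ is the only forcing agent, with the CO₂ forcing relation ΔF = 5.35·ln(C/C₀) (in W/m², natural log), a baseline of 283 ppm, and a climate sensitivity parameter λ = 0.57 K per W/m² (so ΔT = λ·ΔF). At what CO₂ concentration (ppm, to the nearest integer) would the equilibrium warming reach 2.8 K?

Required forcing: ΔF = ΔT/λ = 2.8/0.57 = 4.9123 W/m².
Then ln(C/283) = ΔF/5.35 = 4.9123/5.35 = 0.91819.
So C = 283 × e^0.91819 = 283 × 2.50475 = 708.84 ppm.

C ≈ 709 ppm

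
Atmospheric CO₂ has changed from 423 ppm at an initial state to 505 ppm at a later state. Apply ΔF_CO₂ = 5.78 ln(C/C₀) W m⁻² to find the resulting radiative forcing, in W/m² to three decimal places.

CO₂: 5.78 × ln(505/423) = 5.78 × ln(1.19385) = 5.78 × 0.17718 = 1.0241 W/m².

ΔF = 1.024 W/m²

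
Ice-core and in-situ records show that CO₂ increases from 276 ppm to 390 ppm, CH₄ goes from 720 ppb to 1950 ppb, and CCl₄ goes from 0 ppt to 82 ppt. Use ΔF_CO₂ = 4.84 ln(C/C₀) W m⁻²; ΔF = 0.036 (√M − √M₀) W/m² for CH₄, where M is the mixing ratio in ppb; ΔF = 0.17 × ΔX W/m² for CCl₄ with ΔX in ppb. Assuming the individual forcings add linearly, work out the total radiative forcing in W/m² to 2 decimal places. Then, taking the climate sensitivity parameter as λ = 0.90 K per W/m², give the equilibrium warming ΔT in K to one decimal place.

ΔF = 2.31 W/m²; ΔT = 2.1 K

CO₂: 4.84 × ln(390/276) = 4.84 × ln(1.41304) = 4.84 × 0.34574 = 1.6734 W/m².
CH₄: 0.036 × (√1950 − √720) = 0.036 × (44.1588 − 26.8328) = 0.036 × 17.3260 = 0.6237 W/m².
CCl₄: Δ = 82 − 0 = 82 ppt = 0.082 ppb; ΔF = 0.17 × 0.082 = 0.0139 W/m².
Total ΔF = 1.6734 + 0.6237 + 0.0139 = 2.3110 W/m².
ΔT = λ ΔF = 0.90 × 2.31 = 2.0790 K.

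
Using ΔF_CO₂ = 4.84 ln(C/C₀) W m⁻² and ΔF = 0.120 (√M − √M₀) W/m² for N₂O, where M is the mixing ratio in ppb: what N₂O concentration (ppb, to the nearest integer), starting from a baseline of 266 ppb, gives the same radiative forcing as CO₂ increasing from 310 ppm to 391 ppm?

CO₂ forcing: 4.84 × ln(391/310) = 4.84 × 0.232135 = 1.12353 W/m².
Set 0.120(√M − √266) = 1.12353: √M = 1.12353/0.120 + √266 = 9.3628 + 16.3095 = 25.6723.
M = (25.6723)² = 659.07 ppb.

M ≈ 659 ppb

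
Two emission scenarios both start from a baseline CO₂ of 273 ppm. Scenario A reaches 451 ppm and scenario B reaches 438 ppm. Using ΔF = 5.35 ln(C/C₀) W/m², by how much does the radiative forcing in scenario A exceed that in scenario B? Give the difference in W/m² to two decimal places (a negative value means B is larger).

ΔF_A − ΔF_B = 0.16 W/m²

ΔF_A = 5.35 ln(451/273) = 5.35 × 0.50200 = 2.6857 W/m².
ΔF_B = 5.35 ln(438/273) = 5.35 × 0.47275 = 2.5292 W/m².
Difference: 2.6857 − 2.5292 = 0.1565 W/m².
(Equivalently, ΔF_A − ΔF_B = 5.35 ln(451/438) = 5.35 × 0.02925 = 0.1565 W/m².)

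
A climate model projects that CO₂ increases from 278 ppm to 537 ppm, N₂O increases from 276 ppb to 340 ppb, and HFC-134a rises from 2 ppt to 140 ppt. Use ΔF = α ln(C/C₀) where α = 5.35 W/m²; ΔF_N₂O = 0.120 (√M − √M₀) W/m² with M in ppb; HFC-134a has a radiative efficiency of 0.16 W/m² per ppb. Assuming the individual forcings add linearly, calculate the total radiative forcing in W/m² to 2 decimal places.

ΔF = 3.76 W/m²

CO₂: 5.35 × ln(537/278) = 5.35 × ln(1.93165) = 5.35 × 0.65837 = 3.5223 W/m².
N₂O: 0.120 × (√340 − √276) = 0.120 × (18.4391 − 16.6132) = 0.120 × 1.8259 = 0.2191 W/m².
HFC-134a: Δ = 140 − 2 = 138 ppt = 0.138 ppb; ΔF = 0.16 × 0.138 = 0.0221 W/m².
Total ΔF = 3.5223 + 0.2191 + 0.0221 = 3.7635 W/m².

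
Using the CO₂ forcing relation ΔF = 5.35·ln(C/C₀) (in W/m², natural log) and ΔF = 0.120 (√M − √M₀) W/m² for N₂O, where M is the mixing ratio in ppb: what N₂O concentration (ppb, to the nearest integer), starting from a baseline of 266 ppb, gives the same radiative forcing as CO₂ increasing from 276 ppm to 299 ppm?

CO₂ forcing: 5.35 × ln(299/276) = 5.35 × 0.080043 = 0.42823 W/m².
Set 0.120(√M − √266) = 0.42823: √M = 0.42823/0.120 + √266 = 3.5686 + 16.3095 = 19.8781.
M = (19.8781)² = 395.14 ppb.

M ≈ 395 ppb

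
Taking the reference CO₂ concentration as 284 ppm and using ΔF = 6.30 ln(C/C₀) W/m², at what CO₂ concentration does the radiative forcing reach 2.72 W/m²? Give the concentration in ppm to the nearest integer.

C ≈ 437 ppm

Set 6.30 ln(C/284) = 2.72, so ln(C/284) = 2.72/6.30 = 0.43175.
Then C/284 = e^0.43175 = 1.53995, giving C = 284 × 1.53995 = 437.35 ppm.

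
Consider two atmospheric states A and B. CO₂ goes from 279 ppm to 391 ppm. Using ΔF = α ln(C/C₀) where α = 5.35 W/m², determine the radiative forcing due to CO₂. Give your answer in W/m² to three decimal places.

ΔF = 1.806 W/m²

CO₂: 5.35 × ln(391/279) = 5.35 × ln(1.40143) = 5.35 × 0.33749 = 1.8056 W/m².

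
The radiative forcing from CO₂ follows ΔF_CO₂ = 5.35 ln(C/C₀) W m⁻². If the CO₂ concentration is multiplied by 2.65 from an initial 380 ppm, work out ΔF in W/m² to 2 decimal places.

ΔF = 5.21 W/m²

Because the forcing depends only on the ratio C/C₀, the initial concentration does not enter.
ΔF = 5.35 × ln(2.65) = 5.35 × 0.97456 = 5.2139 W/m².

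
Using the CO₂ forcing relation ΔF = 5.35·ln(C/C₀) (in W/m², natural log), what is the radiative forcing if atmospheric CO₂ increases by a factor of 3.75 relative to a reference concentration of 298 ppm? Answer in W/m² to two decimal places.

ΔF = 7.07 W/m²

ΔF = 5.35 × ln(3.75) = 5.35 × 1.32176 = 7.0714 W/m².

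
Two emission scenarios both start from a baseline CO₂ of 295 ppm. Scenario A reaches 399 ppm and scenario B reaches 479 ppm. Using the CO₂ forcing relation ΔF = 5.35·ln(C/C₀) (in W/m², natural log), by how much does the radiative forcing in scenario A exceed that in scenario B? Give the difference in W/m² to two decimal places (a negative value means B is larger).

ΔF_A = 5.35 ln(399/295) = 5.35 × 0.30199 = 1.6156 W/m².
ΔF_B = 5.35 ln(479/295) = 5.35 × 0.48473 = 2.5933 W/m².
Difference: 1.6156 − 2.5933 = -0.9777 W/m².

ΔF_A − ΔF_B = -0.98 W/m²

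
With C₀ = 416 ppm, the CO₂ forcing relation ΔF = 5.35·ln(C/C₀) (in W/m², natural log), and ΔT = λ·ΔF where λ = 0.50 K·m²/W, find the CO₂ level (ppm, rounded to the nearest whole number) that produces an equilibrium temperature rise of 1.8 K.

Required forcing: ΔF = ΔT/λ = 1.8/0.50 = 3.6000 W/m².
Then ln(C/416) = ΔF/5.35 = 3.6000/5.35 = 0.67290.
So C = 416 × e^0.67290 = 416 × 1.95991 = 815.32 ppm.

C ≈ 815 ppm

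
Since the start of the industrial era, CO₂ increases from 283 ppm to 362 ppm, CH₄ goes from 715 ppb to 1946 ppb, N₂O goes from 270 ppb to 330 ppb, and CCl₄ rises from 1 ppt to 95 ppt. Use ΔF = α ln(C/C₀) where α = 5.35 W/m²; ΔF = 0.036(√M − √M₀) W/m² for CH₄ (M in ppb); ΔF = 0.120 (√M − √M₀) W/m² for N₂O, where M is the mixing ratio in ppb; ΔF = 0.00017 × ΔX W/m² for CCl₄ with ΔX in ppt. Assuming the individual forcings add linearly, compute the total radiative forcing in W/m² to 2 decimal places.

ΔF = 2.17 W/m²

CO₂: 5.35 × ln(362/283) = 5.35 × ln(1.27915) = 5.35 × 0.24620 = 1.3172 W/m².
CH₄: 0.036 × (√1946 − √715) = 0.036 × (44.1135 − 26.7395) = 0.036 × 17.3740 = 0.6255 W/m².
N₂O: 0.120 × (√330 − √270) = 0.120 × (18.1659 − 16.4317) = 0.120 × 1.7342 = 0.2081 W/m².
CCl₄: ΔF = 0.00017 × (95 − 1) = 0.00017 × 94 = 0.0160 W/m².
Total ΔF = 1.3172 + 0.6255 + 0.2081 + 0.0160 = 2.1668 W/m².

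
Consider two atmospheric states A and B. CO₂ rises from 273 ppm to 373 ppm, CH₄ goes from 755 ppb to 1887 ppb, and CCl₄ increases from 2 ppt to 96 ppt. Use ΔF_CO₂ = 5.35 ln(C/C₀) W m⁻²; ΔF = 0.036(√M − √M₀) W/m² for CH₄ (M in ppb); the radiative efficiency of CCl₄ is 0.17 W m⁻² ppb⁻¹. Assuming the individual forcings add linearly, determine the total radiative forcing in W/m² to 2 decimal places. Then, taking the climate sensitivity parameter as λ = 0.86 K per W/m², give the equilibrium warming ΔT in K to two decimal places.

ΔF = 2.26 W/m²; ΔT = 1.94 K

CO₂: 5.35 × ln(373/273) = 5.35 × ln(1.36630) = 5.35 × 0.31211 = 1.6698 W/m².
CH₄: 0.036 × (√1887 − √755) = 0.036 × (43.4396 − 27.4773) = 0.036 × 15.9623 = 0.5746 W/m².
CCl₄: Δ = 96 − 2 = 94 ppt = 0.094 ppb; ΔF = 0.17 × 0.094 = 0.0160 W/m².
Total ΔF = 1.6698 + 0.5746 + 0.0160 = 2.2604 W/m².
ΔT = λ ΔF = 0.86 × 2.26 = 1.9436 K.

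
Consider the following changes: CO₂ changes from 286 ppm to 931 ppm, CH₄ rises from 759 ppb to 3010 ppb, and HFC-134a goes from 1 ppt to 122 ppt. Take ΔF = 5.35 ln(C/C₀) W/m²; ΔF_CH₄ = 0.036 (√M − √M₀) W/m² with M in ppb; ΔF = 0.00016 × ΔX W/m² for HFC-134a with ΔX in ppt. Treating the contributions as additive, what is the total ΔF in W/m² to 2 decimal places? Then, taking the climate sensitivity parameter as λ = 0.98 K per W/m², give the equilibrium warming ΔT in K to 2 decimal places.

ΔF = 7.32 W/m²; ΔT = 7.17 K

CO₂: 5.35 × ln(931/286) = 5.35 × ln(3.25524) = 5.35 × 1.18027 = 6.3144 W/m².
CH₄: 0.036 × (√3010 − √759) = 0.036 × (54.8635 − 27.5500) = 0.036 × 27.3135 = 0.9833 W/m².
HFC-134a: ΔF = 0.00016 × (122 − 1) = 0.00016 × 121 = 0.0194 W/m².
Total ΔF = 6.3144 + 0.9833 + 0.0194 = 7.3171 W/m².
ΔT = λ ΔF = 0.98 × 7.32 = 7.1736 K.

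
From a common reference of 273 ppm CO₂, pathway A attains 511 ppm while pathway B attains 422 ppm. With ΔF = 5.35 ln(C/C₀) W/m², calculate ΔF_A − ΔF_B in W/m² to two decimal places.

ΔF_A = 5.35 ln(511/273) = 5.35 × 0.62690 = 3.3539 W/m².
ΔF_B = 5.35 ln(422/273) = 5.35 × 0.43553 = 2.3301 W/m².
Difference: 3.3539 − 2.3301 = 1.0238 W/m².
(Equivalently, ΔF_A − ΔF_B = 5.35 ln(511/422) = 5.35 × 0.19136 = 1.0238 W/m².)

ΔF_A − ΔF_B = 1.02 W/m²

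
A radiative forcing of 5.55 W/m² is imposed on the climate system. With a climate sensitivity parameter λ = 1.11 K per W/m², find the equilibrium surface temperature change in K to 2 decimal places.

ΔT = λ ΔF = 1.11 × 5.55 = 6.1605 K.

ΔT = 6.16 K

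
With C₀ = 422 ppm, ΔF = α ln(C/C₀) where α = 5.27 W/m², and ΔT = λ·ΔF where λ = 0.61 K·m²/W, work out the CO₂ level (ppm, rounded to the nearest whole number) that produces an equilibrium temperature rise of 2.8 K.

C ≈ 1008 ppm

Required forcing: ΔF = ΔT/λ = 2.8/0.61 = 4.5902 W/m².
Then ln(C/422) = ΔF/5.27 = 4.5902/5.27 = 0.87101.
So C = 422 × e^0.87101 = 422 × 2.38932 = 1008.29 ppm.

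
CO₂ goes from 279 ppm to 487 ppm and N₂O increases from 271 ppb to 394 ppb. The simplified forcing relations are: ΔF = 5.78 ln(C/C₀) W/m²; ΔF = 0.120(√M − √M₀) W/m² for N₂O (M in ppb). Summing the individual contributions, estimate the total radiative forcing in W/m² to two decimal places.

CO₂: 5.78 × ln(487/279) = 5.78 × ln(1.74552) = 5.78 × 0.55705 = 3.2197 W/m².
N₂O: 0.120 × (√394 − √271) = 0.120 × (19.8494 − 16.4621) = 0.120 × 3.3873 = 0.4065 W/m².
Total ΔF = 3.2197 + 0.4065 = 3.6262 W/m².

ΔF = 3.63 W/m²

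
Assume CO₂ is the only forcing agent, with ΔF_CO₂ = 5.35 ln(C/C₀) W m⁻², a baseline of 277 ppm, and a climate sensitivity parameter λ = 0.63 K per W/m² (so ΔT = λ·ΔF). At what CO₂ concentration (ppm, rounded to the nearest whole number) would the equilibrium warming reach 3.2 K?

C ≈ 716 ppm

Required forcing: ΔF = ΔT/λ = 3.2/0.63 = 5.0794 W/m².
Then ln(C/277) = ΔF/5.35 = 5.0794/5.35 = 0.94942.
So C = 277 × e^0.94942 = 277 × 2.58421 = 715.83 ppm.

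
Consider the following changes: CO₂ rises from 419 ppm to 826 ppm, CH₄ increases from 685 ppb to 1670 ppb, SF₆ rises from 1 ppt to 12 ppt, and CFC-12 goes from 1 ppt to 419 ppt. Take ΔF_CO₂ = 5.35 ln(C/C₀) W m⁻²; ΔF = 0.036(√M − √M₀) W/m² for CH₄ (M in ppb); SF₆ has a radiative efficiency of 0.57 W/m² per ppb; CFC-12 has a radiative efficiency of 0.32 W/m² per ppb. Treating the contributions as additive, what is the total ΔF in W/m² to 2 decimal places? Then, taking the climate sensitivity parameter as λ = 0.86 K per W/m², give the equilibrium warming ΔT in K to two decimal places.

ΔF = 4.30 W/m²; ΔT = 3.70 K

CO₂: 5.35 × ln(826/419) = 5.35 × ln(1.97136) = 5.35 × 0.67872 = 3.6312 W/m².
CH₄: 0.036 × (√1670 − √685) = 0.036 × (40.8656 − 26.1725) = 0.036 × 14.6931 = 0.5290 W/m².
SF₆: Δ = 12 − 1 = 11 ppt = 0.011 ppb; ΔF = 0.57 × 0.011 = 0.0063 W/m².
CFC-12: Δ = 419 − 1 = 418 ppt = 0.418 ppb; ΔF = 0.32 × 0.418 = 0.1338 W/m².
Total ΔF = 3.6312 + 0.5290 + 0.0063 + 0.1338 = 4.3003 W/m².
ΔT = λ ΔF = 0.86 × 4.30 = 3.6980 K.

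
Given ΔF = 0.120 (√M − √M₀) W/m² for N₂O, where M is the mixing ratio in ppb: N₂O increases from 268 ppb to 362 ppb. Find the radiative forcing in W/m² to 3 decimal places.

ΔF = 0.319 W/m²

N₂O: 0.120 × (√362 − √268) = 0.120 × (19.0263 − 16.3707) = 0.120 × 2.6556 = 0.3187 W/m².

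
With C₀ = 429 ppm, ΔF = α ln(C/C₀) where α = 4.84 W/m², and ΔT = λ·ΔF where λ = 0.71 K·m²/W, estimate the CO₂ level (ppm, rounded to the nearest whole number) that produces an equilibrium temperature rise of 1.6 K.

Required forcing: ΔF = ΔT/λ = 1.6/0.71 = 2.2535 W/m².
Then ln(C/429) = ΔF/4.84 = 2.2535/4.84 = 0.46560.
So C = 429 × e^0.46560 = 429 × 1.59297 = 683.38 ppm.

C ≈ 683 ppm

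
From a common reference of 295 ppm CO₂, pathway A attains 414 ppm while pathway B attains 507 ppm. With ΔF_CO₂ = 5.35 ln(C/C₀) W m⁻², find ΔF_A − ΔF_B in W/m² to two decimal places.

ΔF_A = 5.35 ln(414/295) = 5.35 × 0.33889 = 1.8131 W/m².
ΔF_B = 5.35 ln(507/295) = 5.35 × 0.54154 = 2.8972 W/m².
Difference: 1.8131 − 2.8972 = -1.0841 W/m².

ΔF_A − ΔF_B = -1.08 W/m²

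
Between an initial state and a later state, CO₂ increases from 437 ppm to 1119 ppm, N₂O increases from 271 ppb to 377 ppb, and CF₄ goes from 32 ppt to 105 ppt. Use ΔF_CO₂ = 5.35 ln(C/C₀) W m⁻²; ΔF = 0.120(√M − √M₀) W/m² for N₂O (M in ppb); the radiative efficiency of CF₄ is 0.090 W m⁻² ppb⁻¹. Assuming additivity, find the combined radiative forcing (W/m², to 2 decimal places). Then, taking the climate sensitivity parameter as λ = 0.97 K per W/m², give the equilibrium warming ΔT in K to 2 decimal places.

ΔF = 5.39 W/m²; ΔT = 5.23 K

CO₂: 5.35 × ln(1119/437) = 5.35 × ln(2.56064) = 5.35 × 0.94026 = 5.0304 W/m².
N₂O: 0.120 × (√377 − √271) = 0.120 × (19.4165 − 16.4621) = 0.120 × 2.9544 = 0.3545 W/m².
CF₄: Δ = 105 − 32 = 73 ppt = 0.073 ppb; ΔF = 0.090 × 0.073 = 0.0066 W/m².
Total ΔF = 5.0304 + 0.3545 + 0.0066 = 5.3915 W/m².
ΔT = λ ΔF = 0.97 × 5.39 = 5.2283 K.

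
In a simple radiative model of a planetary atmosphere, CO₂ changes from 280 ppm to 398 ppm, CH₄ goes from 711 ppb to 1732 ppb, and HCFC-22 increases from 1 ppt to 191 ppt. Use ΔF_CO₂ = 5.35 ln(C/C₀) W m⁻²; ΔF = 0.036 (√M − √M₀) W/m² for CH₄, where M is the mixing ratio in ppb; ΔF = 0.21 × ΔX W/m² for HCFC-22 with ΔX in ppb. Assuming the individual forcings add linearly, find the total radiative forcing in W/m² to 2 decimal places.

ΔF = 2.46 W/m²

CO₂: 5.35 × ln(398/280) = 5.35 × ln(1.42143) = 5.35 × 0.35166 = 1.8814 W/m².
CH₄: 0.036 × (√1732 − √711) = 0.036 × (41.6173 − 26.6646) = 0.036 × 14.9527 = 0.5383 W/m².
HCFC-22: Δ = 191 − 1 = 190 ppt = 0.190 ppb; ΔF = 0.21 × 0.190 = 0.0399 W/m².
Total ΔF = 1.8814 + 0.5383 + 0.0399 = 2.4596 W/m².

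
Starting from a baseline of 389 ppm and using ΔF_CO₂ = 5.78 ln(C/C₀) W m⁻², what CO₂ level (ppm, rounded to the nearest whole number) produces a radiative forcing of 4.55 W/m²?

Set 5.78 ln(C/389) = 4.55, so ln(C/389) = 4.55/5.78 = 0.78720.
Then C/389 = e^0.78720 = 2.19724, giving C = 389 × 2.19724 = 854.73 ppm.

C ≈ 855 ppm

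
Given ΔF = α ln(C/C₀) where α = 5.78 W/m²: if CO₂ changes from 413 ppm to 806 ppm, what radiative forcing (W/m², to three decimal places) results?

ΔF = 3.865 W/m²

CO₂: 5.78 × ln(806/413) = 5.78 × ln(1.95157) = 5.78 × 0.66863 = 3.8647 W/m².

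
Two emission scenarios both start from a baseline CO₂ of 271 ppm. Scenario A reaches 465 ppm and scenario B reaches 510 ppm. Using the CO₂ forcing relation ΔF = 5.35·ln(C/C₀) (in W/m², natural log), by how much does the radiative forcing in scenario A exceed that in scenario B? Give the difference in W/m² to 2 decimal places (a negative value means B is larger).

ΔF_A = 5.35 ln(465/271) = 5.35 × 0.53992 = 2.8886 W/m².
ΔF_B = 5.35 ln(510/271) = 5.35 × 0.63229 = 3.3828 W/m².
Difference: 2.8886 − 3.3828 = -0.4942 W/m².
(Equivalently, ΔF_A − ΔF_B = 5.35 ln(465/510) = 5.35 × -0.09237 = -0.4942 W/m².)

ΔF_A − ΔF_B = -0.49 W/m²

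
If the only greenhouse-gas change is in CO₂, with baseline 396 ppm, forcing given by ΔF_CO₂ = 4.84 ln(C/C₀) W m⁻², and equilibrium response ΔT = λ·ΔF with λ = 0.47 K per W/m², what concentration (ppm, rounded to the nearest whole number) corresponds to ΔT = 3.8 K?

C ≈ 2105 ppm

Required forcing: ΔF = ΔT/λ = 3.8/0.47 = 8.0851 W/m².
Then ln(C/396) = ΔF/4.84 = 8.0851/4.84 = 1.67048.
So C = 396 × e^1.67048 = 396 × 5.31472 = 2104.63 ppm.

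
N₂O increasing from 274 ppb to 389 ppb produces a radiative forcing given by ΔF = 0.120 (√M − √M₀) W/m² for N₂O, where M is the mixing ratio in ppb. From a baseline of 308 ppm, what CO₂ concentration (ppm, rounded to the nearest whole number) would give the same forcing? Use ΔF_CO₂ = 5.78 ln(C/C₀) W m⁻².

C ≈ 329 ppm

N₂O forcing: 0.120 × (√389 − √274) = 0.120 × (19.7231 − 16.5529) = 0.120 × 3.1702 = 0.38042 W/m².
Set 5.78 ln(C/308) = 0.38042: ln(C/308) = 0.38042/5.78 = 0.06582, so C = 308 × e^0.06582 = 308 × 1.06803 = 328.95 ppm.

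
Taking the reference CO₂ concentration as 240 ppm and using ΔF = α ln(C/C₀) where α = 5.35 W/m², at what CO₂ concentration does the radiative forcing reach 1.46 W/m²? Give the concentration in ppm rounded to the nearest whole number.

C ≈ 315 ppm

Set 5.35 ln(C/240) = 1.46, so ln(C/240) = 1.46/5.35 = 0.27290.
Then C/240 = e^0.27290 = 1.31377, giving C = 240 × 1.31377 = 315.30 ppm.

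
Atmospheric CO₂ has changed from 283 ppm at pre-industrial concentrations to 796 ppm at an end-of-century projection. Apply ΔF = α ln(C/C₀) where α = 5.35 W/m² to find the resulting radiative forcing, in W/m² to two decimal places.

ΔF = 5.53 W/m²

CO₂: 5.35 × ln(796/283) = 5.35 × ln(2.81272) = 5.35 × 1.03415 = 5.5327 W/m².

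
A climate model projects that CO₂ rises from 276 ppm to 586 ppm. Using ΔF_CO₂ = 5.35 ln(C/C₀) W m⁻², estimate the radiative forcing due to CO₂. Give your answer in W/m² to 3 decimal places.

ΔF = 4.028 W/m²

CO₂: 5.35 × ln(586/276) = 5.35 × ln(2.12319) = 5.35 × 0.75292 = 4.0281 W/m².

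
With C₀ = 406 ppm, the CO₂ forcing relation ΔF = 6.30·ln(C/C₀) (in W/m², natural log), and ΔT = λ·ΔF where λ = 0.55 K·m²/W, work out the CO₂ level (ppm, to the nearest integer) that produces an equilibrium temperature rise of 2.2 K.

Required forcing: ΔF = ΔT/λ = 2.2/0.55 = 4.0000 W/m².
Then ln(C/406) = ΔF/6.30 = 4.0000/6.30 = 0.63492.
So C = 406 × e^0.63492 = 406 × 1.88687 = 766.07 ppm.

C ≈ 766 ppm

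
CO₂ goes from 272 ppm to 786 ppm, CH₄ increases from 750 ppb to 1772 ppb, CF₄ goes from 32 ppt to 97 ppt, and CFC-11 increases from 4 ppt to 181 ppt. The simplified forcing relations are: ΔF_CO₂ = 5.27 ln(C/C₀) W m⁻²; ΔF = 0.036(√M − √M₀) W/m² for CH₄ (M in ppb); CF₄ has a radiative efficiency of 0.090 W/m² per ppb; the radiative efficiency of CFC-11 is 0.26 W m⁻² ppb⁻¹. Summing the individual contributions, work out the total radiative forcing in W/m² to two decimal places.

ΔF = 6.17 W/m²

CO₂: 5.27 × ln(786/272) = 5.27 × ln(2.88971) = 5.27 × 1.06116 = 5.5923 W/m².
CH₄: 0.036 × (√1772 − √750) = 0.036 × (42.0951 − 27.3861) = 0.036 × 14.7090 = 0.5295 W/m².
CF₄: Δ = 97 − 32 = 65 ppt = 0.065 ppb; ΔF = 0.090 × 0.065 = 0.0059 W/m².
CFC-11: Δ = 181 − 4 = 177 ppt = 0.177 ppb; ΔF = 0.26 × 0.177 = 0.0460 W/m².
Total ΔF = 5.5923 + 0.5295 + 0.0059 + 0.0460 = 6.1737 W/m².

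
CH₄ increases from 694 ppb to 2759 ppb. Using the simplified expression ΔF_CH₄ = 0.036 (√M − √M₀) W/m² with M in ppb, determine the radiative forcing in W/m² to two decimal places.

ΔF = 0.94 W/m²

CH₄: 0.036 × (√2759 − √694) = 0.036 × (52.5262 − 26.3439) = 0.036 × 26.1823 = 0.9426 W/m².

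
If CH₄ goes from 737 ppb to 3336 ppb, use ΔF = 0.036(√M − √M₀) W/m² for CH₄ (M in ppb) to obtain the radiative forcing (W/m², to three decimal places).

CH₄: 0.036 × (√3336 − √737) = 0.036 × (57.7581 − 27.1477) = 0.036 × 30.6104 = 1.1020 W/m².

ΔF = 1.102 W/m²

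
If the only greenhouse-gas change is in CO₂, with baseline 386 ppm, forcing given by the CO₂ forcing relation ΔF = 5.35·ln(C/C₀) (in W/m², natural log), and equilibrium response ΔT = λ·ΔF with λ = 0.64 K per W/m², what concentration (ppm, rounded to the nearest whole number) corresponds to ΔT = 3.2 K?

C ≈ 983 ppm

Required forcing: ΔF = ΔT/λ = 3.2/0.64 = 5.0000 W/m².
Then ln(C/386) = ΔF/5.35 = 5.0000/5.35 = 0.93458.
So C = 386 × e^0.93458 = 386 × 2.54614 = 982.81 ppm.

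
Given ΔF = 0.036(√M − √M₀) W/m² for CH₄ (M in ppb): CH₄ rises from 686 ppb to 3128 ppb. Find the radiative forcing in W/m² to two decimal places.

ΔF = 1.07 W/m²

CH₄: 0.036 × (√3128 − √686) = 0.036 × (55.9285 − 26.1916) = 0.036 × 29.7369 = 1.0705 W/m².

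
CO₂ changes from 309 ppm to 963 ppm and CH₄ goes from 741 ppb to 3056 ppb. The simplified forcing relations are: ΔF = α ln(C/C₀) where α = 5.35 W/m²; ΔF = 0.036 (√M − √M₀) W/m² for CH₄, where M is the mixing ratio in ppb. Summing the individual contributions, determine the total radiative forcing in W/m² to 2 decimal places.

ΔF = 7.09 W/m²

CO₂: 5.35 × ln(963/309) = 5.35 × ln(3.11650) = 5.35 × 1.13671 = 6.0814 W/m².
CH₄: 0.036 × (√3056 − √741) = 0.036 × (55.2811 − 27.2213) = 0.036 × 28.0598 = 1.0102 W/m².
Total ΔF = 6.0814 + 1.0102 = 7.0916 W/m².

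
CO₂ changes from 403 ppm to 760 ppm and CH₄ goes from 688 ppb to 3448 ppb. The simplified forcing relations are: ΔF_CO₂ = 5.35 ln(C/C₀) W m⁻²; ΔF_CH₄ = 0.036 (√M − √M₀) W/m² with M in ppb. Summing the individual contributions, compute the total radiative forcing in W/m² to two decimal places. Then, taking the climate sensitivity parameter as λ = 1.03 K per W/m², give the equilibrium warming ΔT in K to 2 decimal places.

CO₂: 5.35 × ln(760/403) = 5.35 × ln(1.88586) = 5.35 × 0.63438 = 3.3939 W/m².
CH₄: 0.036 × (√3448 − √688) = 0.036 × (58.7197 − 26.2298) = 0.036 × 32.4899 = 1.1696 W/m².
Total ΔF = 3.3939 + 1.1696 = 4.5635 W/m².
ΔT = λ ΔF = 1.03 × 4.56 = 4.6968 K.

ΔF = 4.56 W/m²; ΔT = 4.70 K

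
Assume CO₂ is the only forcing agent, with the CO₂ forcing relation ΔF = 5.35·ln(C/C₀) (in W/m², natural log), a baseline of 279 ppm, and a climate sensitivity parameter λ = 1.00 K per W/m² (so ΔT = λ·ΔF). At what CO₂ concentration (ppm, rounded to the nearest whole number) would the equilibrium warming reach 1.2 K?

C ≈ 349 ppm

Required forcing: ΔF = ΔT/λ = 1.2/1.00 = 1.2000 W/m².
Then ln(C/279) = ΔF/5.35 = 1.2000/5.35 = 0.22430.
So C = 279 × e^0.22430 = 279 × 1.25145 = 349.15 ppm.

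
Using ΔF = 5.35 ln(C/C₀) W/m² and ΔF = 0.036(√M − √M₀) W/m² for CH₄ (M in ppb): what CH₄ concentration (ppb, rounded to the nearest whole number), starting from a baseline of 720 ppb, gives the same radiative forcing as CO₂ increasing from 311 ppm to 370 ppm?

M ≈ 2772 ppb

CO₂ forcing: 5.35 × ln(370/311) = 5.35 × 0.173710 = 0.92935 W/m².
Set 0.036(√M − √720) = 0.92935: √M = 0.92935/0.036 + √720 = 25.8153 + 26.8328 = 52.6481.
M = (52.6481)² = 2771.82 ppb.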